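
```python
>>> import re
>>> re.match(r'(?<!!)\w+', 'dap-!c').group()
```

`re.match` only tries the pattern at the start of the string.
The match spans [0:3] → 'dap'.

'dap'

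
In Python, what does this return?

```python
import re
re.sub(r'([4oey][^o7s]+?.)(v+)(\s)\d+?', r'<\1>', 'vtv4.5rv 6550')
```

The pattern matches one of [4oey], then one or more of any character except [o7s] (lazy), then any character (captured); then one or more of a literal 'v' (captured); then whitespace (captured); then one or more of a digit (lazy).
Because the quantifier is non-greedy, it stops expanding at the earliest point where the rest of the pattern can succeed.
Matches: at [3:10] → '4.5rv 6'.
The replacement refers to a captured group, so each match is rewritten using its own captured text.

'vtv<4.5r>550'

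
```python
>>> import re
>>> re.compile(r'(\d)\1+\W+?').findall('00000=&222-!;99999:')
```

`\1` has to match the exact text group 1 already captured.
With a single group, `findall` returns only what that group captured — 3 items.

['0', '2', '9']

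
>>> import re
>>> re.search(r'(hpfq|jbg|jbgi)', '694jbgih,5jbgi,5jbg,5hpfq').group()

'jbg'

The regex engine tests alternatives in the order written; an earlier branch that matches wins even if a later one would match more.
`re.search` scans for the first position where the pattern succeeds.
The match spans [3:6] → 'jbg'.
Captured: group 1 = 'jbg'.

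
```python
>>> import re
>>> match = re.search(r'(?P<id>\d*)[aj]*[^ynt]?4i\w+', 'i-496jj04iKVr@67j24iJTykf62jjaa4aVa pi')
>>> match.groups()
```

('496',)

The match spans [2:13] → '496jj04iKVr'.
Captured: group 1 = '496'.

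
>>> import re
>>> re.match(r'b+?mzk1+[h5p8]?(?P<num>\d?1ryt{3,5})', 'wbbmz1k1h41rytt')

`re.match` won't scan ahead — the pattern has to work from the very first character.
Here the pattern fails at index 0, so the call returns None.

None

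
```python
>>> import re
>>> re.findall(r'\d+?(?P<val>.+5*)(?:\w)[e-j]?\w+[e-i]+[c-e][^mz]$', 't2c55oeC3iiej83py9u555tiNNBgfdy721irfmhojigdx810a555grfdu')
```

Pattern: one or more of a digit (lazy); then one or more of any character, then zero or more of the literal '5' (captured as 'val'); then a word character (non-capturing group); then optionally a character in [e-j]; then one or more of a word character; then one or more of a character in [e-i], then a character in [c-e], then any character except [mz]; then anchored at the end.
Walking the string: at [1:57] match '2c55oeC3iiej83py9u555tiNNBgfdy721irfmhojigdx810a555grfdu', group 1 = 'c55oeC3iiej83py9u555tiNNBgfdy721irfmhojigdx810a555'.
Because there's exactly one group, `findall` drops the full match and keeps group 1 from the one hit.

['c55oeC3iiej83py9u555tiNNBgfdy721irfmhojigdx810a555']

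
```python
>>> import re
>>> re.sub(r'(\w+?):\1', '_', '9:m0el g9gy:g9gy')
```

'9:m0el _'

After group 1 captures some text, `\1` only succeeds where that same text appears again.
Each match is replaced by '_'.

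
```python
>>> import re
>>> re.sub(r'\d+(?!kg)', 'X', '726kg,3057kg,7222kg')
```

Because the assertion is negative and zero-width, positions next to the forbidden text are skipped.
Matches: at [0:2] → '72'; at [6:9] → '305'; at [13:16] → '722'.
Every occurrence is swapped for 'X'.

'X6kg,X7kg,X2kg'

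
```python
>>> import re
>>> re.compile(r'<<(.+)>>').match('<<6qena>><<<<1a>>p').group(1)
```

'6qena>><<<<1a'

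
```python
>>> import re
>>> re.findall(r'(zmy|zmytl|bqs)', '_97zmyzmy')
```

['zmy', 'zmy']

Matches: at [3:6] match 'zmy', group 1 = 'zmy'; at [6:9] match 'zmy', group 1 = 'zmy'.
`findall` collects group 1 from each match (2 total).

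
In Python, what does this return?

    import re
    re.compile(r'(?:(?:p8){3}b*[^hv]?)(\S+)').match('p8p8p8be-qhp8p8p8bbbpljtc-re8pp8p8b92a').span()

`re.match` won't scan ahead — the pattern has to work from the very first character.
The match spans [0:38] → 'p8p8p8be-qhp8p8p8bbbpljtc-re8pp8p8b92a'.

(0, 38)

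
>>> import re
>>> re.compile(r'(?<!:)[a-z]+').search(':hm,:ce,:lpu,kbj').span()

(2, 3)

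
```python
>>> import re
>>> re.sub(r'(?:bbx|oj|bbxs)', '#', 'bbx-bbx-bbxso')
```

'#-#-#so'

Alternation tries branches left to right and keeps the first one that lets the overall match succeed at that position.
Matches: at [0:3] → 'bbx'; at [4:7] → 'bbx'; at [8:11] → 'bbx'.
Every occurrence is swapped for '#'.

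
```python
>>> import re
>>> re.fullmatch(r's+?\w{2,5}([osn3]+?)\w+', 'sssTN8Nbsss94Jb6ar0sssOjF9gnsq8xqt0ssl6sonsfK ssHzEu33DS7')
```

`re.fullmatch` requires the pattern to consume the entire string.
Here the string isn't matched end-to-end, so the call returns None.

None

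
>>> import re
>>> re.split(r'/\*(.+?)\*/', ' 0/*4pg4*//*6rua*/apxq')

[' 0', '4pg4', '', '6rua', 'apxq']

Because the quantifier is non-greedy, it stops expanding at the earliest point where the rest of the pattern can succeed.
The group in the pattern means `split` returns the separators' captures alongside the pieces.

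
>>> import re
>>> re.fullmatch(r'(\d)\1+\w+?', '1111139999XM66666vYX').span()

For `fullmatch`, every character of the input must be accounted for by the pattern.
The match spans [0:20] → '1111139999XM66666vYX'.

(0, 20)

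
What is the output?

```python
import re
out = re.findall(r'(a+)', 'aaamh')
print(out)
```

['aaa']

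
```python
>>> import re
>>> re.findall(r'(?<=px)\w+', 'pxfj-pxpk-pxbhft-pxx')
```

['fj', 'pk', 'bhft', 'x']

The positive lookaround only admits positions where the adjacent text matches; those characters stay outside the span.
With no groups in the pattern, `findall` gives back each whole match — 4 here.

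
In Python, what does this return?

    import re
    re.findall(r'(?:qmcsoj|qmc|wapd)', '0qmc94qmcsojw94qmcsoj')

['qmc', 'qmcsoj', 'qmcsoj']

Branches in `(...|...)` are attempted left-to-right; the first branch that allows the whole pattern to succeed is taken.
Scanning left to right: at [1:4] → 'qmc'; at [6:12] → 'qmcsoj'; at [15:21] → 'qmcsoj'.
No capturing groups, so `findall` returns the 3 full match strings.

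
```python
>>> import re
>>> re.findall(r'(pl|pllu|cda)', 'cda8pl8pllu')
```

['cda', 'pl', 'pl']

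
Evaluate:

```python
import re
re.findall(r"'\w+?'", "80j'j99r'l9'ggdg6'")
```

Since nothing is captured, `findall` lists the 2 matched substrings directly.

["'j99r'", "'ggdg6'"]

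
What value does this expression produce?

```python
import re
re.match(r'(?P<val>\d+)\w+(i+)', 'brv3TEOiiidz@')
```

None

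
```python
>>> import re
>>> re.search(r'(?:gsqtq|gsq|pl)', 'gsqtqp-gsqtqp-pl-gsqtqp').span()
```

Alternation isn't longest-match — the leftmost alternative that fits at this position is chosen.
`search` walks the string left to right and returns the first match it finds.
The match spans [0:5] → 'gsqtq'.

(0, 5)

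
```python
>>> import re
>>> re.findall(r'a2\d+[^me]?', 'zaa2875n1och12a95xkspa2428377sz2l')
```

This matches the literal 'a2', then one or more of a digit; then optionally any character except [me].
Walking the string: at [2:8] → 'a2875n'; at [21:30] → 'a2428377s'.
No capturing groups, so `findall` returns the 2 full match strings.

['a2875n', 'a2428377s']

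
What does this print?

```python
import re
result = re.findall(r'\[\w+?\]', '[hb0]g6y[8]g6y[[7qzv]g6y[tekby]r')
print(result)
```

Matches: at [0:5] → '[hb0]'; at [8:11] → '[8]'; at [15:21] → '[7qzv]'; at [24:31] → '[tekby]'.
No capturing groups, so `findall` returns the 4 full match strings.

['[hb0]', '[8]', '[7qzv]', '[tekby]']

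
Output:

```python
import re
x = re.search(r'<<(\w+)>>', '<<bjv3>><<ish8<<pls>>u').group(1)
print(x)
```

The match spans [0:8] → '<<bjv3>>'.
Captured: group 1 = 'bjv3'.

bjv3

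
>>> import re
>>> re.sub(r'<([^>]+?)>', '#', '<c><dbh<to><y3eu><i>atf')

'####atf'

Each match is replaced by '#'.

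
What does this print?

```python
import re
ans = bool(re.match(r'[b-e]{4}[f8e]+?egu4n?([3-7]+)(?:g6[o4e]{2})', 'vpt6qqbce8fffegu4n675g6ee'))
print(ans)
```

False

`match` is anchored at position 0; if the pattern doesn't fit there, it returns None.
Here the pattern fails at index 0, so the call returns None, and `bool(None)` is False.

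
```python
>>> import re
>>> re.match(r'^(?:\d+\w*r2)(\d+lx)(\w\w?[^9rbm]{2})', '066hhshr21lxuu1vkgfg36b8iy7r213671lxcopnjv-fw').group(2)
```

'copn'

The match spans [0:40] → '066hhshr21lxuu1vkgfg36b8iy7r213671lxcopn'.
Captured: group 1 = '13671lx', group 2 = 'copn'.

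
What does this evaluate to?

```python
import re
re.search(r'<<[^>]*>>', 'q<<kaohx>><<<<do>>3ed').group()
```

The match spans [1:10] → '<<kaohx>>'.

'<<kaohx>>'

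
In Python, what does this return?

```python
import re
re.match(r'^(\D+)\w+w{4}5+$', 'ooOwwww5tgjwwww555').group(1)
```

'ooOwwww'

The match spans [0:18] → 'ooOwwww5tgjwwww555'.
Captured: group 1 = 'ooOwwww'.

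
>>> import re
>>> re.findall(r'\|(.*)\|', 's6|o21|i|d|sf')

Walking the string: at [2:11] match '|o21|i|d|', group 1 = 'o21|i|d'.
With a single group, `findall` returns only what that group captured — 1 item.

['o21|i|d']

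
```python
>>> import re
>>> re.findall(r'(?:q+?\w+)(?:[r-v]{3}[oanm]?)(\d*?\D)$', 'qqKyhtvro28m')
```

Pattern: one or more of the literal 'q' (lazy), then one or more of a word character (non-capturing group); then exactly 3 of a character in [r-v], then optionally one of [oanm] (non-capturing group); then zero or more of a digit (lazy), then a non-digit (captured); then anchored at the end.
Scanning left to right: at [0:12] match 'qqKyhtvro28m', group 1 = '28m'.
One capturing group, so `findall` returns just the captured substring from the one match — 1 in all.

['28m']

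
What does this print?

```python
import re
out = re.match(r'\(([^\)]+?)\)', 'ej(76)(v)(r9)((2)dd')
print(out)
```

None

`re.match` only tries the pattern at the start of the string.
Here the string doesn't start with a match, so the call returns None.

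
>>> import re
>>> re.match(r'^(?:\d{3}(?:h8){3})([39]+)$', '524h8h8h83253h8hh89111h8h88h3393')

None

With `match`, the pattern is implicitly anchored at the beginning.
Here the pattern fails at index 0, so the call returns None.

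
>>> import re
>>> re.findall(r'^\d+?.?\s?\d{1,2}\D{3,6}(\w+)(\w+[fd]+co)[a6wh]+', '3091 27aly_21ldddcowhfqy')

[('21ld', 'ddco')]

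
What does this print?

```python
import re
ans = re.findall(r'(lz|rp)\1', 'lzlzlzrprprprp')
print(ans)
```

['lz', 'rp', 'rp']

After group 1 captures some text, `\1` only succeeds where that same text appears again.
Scanning left to right: at [0:4] match 'lzlz', group 1 = 'lz'; at [6:10] match 'rprp', group 1 = 'rp'; at [10:14] match 'rprp', group 1 = 'rp'.
With a single group, `findall` returns only what that group captured — 3 items.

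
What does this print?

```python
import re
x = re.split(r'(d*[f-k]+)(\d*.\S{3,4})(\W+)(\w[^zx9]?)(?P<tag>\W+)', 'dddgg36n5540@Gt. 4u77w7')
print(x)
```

Pattern: zero or more of a literal 'd', then one or more of a character in [f-k] (captured); then zero or more of a digit, then any character, then 3 to 4 of a non-whitespace character (captured); then one or more of a non-word character (captured); then a word character, then optionally any character except [zx9] (captured); then one or more of a non-word character (captured as 'tag').
With a capturing group present, the delimiter's captured portion is kept in the result list.

['', 'dddgg', '36n5540', '@', 'Gt', '. ', '4u77w7']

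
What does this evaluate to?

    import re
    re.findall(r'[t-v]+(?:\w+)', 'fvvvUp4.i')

['vvvUp4']

The pattern matches one or more of a character in [t-v]; then one or more of a word character (non-capturing group).
Walking the string: at [1:7] → 'vvvUp4'.
`findall` yields the raw match text (1 of them) because the pattern has no groups.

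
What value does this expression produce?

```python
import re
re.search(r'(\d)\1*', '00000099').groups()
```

('0',)

`\1` has to match the exact text group 1 already captured.
`re.search` tries every starting position until one works.
The match spans [0:6] → '000000'.
Captured: group 1 = '0'.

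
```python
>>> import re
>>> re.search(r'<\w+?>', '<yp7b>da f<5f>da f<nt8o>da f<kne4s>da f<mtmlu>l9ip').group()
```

`re.search` tries every starting position until one works.
The match spans [0:6] → '<yp7b>'.

'<yp7b>'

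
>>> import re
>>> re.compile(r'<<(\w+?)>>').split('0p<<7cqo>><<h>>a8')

['0p', '7cqo', '', 'h', 'a8']

Matches to split on: at [2:10] → '<<7cqo>>'; at [10:15] → '<<h>>'.
The group in the pattern means `split` returns the separators' captures alongside the pieces.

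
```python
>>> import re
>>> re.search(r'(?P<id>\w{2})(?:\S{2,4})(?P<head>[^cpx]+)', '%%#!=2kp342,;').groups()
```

('2k', ',;')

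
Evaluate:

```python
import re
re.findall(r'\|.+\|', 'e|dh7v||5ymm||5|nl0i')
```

['|dh7v||5ymm||5|']

Scanning left to right: at [1:16] → '|dh7v||5ymm||5|'.
No capturing groups, so `findall` returns the 1 full match string.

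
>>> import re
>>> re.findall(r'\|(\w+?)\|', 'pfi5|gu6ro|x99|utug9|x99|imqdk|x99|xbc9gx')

['gu6ro', 'utug9', 'imqdk']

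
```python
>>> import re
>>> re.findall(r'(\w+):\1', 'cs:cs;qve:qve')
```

`\1` is not a pattern — it's the concrete string captured by group 1, re-applied verbatim.
One capturing group, so `findall` returns just the captured substring from each match — 2 in all.

['cs', 'qve']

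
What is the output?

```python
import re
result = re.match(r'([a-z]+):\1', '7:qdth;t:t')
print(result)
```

None

`\1` is not a pattern — it's the concrete string captured by group 1, re-applied verbatim.
With `match`, the pattern is implicitly anchored at the beginning.
Here the string doesn't start with a match, so the call returns None.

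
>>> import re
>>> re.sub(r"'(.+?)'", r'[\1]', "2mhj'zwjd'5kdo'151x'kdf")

Because the quantifier is non-greedy, it stops expanding at the earliest point where the rest of the pattern can succeed.
Matches: at [4:10] → "'zwjd'"; at [14:20] → "'151x'".
The replacement refers to a captured group, so each match is rewritten using its own captured text.

'2mhj[zwjd]5kdo[151x]kdf'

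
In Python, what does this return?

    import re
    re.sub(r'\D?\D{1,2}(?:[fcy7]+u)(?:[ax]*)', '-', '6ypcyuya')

The pattern matches optionally a non-digit, then 1 to 2 of a non-digit; then one or more of one of [fcy7], then the literal 'u' (non-capturing group); then zero or more of one of [ax] (non-capturing group).
Matches: at [1:6] → 'ypcyu'.
`sub` substitutes '-' at each match site.

'6-ya'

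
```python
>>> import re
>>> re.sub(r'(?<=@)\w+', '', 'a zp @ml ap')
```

Because the assertion is zero-width, the text it checks is not consumed and won't appear in the result.
Every occurrence is swapped for ''.

'a zp @ ap'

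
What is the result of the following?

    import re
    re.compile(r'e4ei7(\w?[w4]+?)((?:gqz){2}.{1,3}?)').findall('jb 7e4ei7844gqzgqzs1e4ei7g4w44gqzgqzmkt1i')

[('844', 'gqzgqzs'), ('g4w44', 'gqzgqzm')]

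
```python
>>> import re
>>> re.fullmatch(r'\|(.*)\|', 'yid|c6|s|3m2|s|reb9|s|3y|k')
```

None

`re.fullmatch` is like wrapping the pattern in `^…$` (in single-line mode).
Here the pattern can't cover the whole string, so the call returns None.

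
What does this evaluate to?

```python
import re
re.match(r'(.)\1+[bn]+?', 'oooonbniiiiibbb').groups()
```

('o',)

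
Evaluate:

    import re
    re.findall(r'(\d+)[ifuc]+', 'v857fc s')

['857']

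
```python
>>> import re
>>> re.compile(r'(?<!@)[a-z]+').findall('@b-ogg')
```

['ogg']

The negative lookahead/lookbehind blocks any match where the forbidden context is present.
Matches: at [3:6] → 'ogg'.
With no groups in the pattern, `findall` gives back each whole match — 1 here.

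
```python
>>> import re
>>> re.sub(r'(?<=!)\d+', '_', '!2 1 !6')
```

'!_ 1 !_'

The lookaround is zero-width — it requires the adjacent text to match without consuming it, so the asserted text isn't part of the match.
Each match is replaced by '_'.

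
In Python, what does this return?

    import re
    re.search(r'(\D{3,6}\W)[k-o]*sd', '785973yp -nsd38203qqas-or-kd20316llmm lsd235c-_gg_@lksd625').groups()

This matches 3 to 6 of a non-digit, then a non-word character (captured); then zero or more of a character in [k-o], then the literal 'sd'.
`search` walks the string left to right and returns the first match it finds.
The match spans [6:13] → 'yp -nsd'.
Captured: group 1 = 'yp -'.

('yp -',)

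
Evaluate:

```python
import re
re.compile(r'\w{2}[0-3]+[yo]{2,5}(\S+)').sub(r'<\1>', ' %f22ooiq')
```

' %<iq>'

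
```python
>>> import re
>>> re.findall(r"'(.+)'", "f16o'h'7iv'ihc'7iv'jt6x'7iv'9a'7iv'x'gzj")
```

["h'7iv'ihc'7iv'jt6x'7iv'9a'7iv'x"]

Matches: at [4:37] match "'h'7iv'ihc'7iv'jt6x'7iv'9a'7iv'x'", group 1 = "h'7iv'ihc'7iv'jt6x'7iv'9a'7iv'x".
Because there's exactly one group, `findall` drops the full match and keeps group 1 from the one hit.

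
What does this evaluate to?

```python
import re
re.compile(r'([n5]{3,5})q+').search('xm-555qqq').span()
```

The pattern matches 3 to 5 of one of [n5] (captured); then one or more of a literal 'q'.
`re.search` scans for the first position where the pattern succeeds.
The match spans [3:9] → '555qqq'.
Captured: group 1 = '555'.

(3, 9)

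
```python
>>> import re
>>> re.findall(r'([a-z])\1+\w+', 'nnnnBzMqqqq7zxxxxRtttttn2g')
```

`\1` has to match the exact text group 1 already captured.
Matches: at [0:26] match 'nnnnBzMqqqq7zxxxxRtttttn2g', group 1 = 'n'.
`findall` collects group 1 from the one match (1 total).

['n']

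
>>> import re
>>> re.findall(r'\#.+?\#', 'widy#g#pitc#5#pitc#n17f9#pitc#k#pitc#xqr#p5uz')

['#g#', '#5#', '#n17f9#', '#k#', '#xqr#']

Walking the string: at [4:7] → '#g#'; at [11:14] → '#5#'; at [18:25] → '#n17f9#'; at [29:32] → '#k#'; at [36:41] → '#xqr#'.
`findall` yields the raw match text (5 of them) because the pattern has no groups.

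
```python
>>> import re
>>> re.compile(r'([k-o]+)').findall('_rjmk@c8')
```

['mk']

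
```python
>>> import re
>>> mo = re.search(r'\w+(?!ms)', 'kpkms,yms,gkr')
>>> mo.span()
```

(0, 5)

A negative assertion filters positions out without eating any characters.
`re.search` scans for the first position where the pattern succeeds.
The match spans [0:5] → 'kpkms'.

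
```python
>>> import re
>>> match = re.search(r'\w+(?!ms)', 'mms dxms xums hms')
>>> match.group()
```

The negative lookahead/lookbehind blocks any match where the forbidden context is present.
The match spans [0:3] → 'mms'.

'mms'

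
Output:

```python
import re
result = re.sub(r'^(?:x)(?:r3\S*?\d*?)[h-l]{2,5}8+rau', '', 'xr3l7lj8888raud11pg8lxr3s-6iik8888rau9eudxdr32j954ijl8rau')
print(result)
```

Pattern: anchored at the start of the string; then a literal 'x' (non-capturing group); then the literal 'r3', then zero or more of a non-whitespace character (lazy), then zero or more of a digit (lazy) (non-capturing group); then 2 to 5 of a character in [h-l], then one or more of the literal '8', then the literal 'rau'.
The `?` after the quantifier makes it lazy — it takes as little as possible before letting the rest of the pattern try.
Matches: at [0:14] → 'xr3l7lj8888rau'.
`sub` substitutes '' at each match site.

d11pg8lxr3s-6iik8888rau9eudxdr32j954ijl8rau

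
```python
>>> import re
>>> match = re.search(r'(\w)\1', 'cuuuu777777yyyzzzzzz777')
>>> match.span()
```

(1, 3)

`\1` has to match the exact text group 1 already captured.
The match spans [1:3] → 'uu'.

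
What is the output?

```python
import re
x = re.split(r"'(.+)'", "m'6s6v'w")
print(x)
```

Because the pattern has a capturing group, `split` also inserts each captured text between the pieces.

['m', '6s6v', 'w']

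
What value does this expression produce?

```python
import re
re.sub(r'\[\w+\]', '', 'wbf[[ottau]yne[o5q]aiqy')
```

'wbf[yneaiqy'

Matches: at [4:11] → '[ottau]'; at [14:19] → '[o5q]'.
`sub` substitutes '' at each match site.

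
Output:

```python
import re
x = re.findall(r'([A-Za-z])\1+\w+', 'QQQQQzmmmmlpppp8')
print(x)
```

After group 1 captures some text, `\1` only succeeds where that same text appears again.
Walking the string: at [0:16] match 'QQQQQzmmmmlpppp8', group 1 = 'Q'.
One capturing group, so `findall` returns just the captured substring from the one match — 1 in all.

['Q']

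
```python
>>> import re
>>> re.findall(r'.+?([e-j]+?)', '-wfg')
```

This matches one or more of any character (lazy); then one or more of a character in [e-j] (lazy) (captured).
Matches: at [0:3] match '-wf', group 1 = 'f'.
With a single group, `findall` returns only what that group captured — 1 item.

['f']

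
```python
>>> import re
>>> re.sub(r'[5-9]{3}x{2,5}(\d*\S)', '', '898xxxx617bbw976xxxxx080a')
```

The pattern matches exactly 3 of a character in [5-9], then 2 to 5 of the literal 'x'; then zero or more of a digit, then a non-whitespace character (captured).
Every occurrence is swapped for ''.

'bw'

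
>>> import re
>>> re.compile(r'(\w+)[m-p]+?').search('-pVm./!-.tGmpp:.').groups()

('pV',)

This matches one or more of a word character (captured); then one or more of a character in [m-p] (lazy).
`search` walks the string left to right and returns the first match it finds.
The match spans [1:4] → 'pVm'.
Captured: group 1 = 'pV'.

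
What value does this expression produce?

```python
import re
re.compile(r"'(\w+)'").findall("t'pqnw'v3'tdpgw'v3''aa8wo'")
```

['pqnw', 'tdpgw', 'aa8wo']

Scanning left to right: at [1:7] match "'pqnw'", group 1 = 'pqnw'; at [9:16] match "'tdpgw'", group 1 = 'tdpgw'; at [19:26] match "'aa8wo'", group 1 = 'aa8wo'.
`findall` collects group 1 from each match (3 total).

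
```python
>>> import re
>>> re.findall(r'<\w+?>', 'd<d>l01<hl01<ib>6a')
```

['<d>', '<ib>']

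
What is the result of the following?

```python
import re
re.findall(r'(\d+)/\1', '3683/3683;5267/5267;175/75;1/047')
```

`\1` is not a pattern — it's the concrete string captured by group 1, re-applied verbatim.
Walking the string: at [0:9] match '3683/3683', group 1 = '3683'; at [10:19] match '5267/5267', group 1 = '5267'; at [21:26] match '75/75', group 1 = '75'.
One capturing group, so `findall` returns just the captured substring from each match — 3 in all.

['3683', '5267', '75']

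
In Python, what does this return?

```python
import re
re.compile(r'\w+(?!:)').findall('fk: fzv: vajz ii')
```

['f', 'fz', 'vajz', 'ii']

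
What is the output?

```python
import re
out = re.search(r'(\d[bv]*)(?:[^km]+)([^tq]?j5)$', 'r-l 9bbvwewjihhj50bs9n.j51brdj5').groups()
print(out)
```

('9bbv', 'j5')

The pattern matches a digit, then zero or more of one of [bv] (captured); then one or more of any character except [km] (non-capturing group); then optionally any character except [tq], then the literal 'j5' (captured); then anchored at the end.
`re.search` tries every starting position until one works.
The match spans [4:31] → '9bbvwewjihhj50bs9n.j51brdj5'.
Captured: group 1 = '9bbv', group 2 = 'j5'.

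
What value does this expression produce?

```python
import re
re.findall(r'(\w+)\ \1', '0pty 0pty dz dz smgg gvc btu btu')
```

['0pty', 'dz', 'g', 'btu']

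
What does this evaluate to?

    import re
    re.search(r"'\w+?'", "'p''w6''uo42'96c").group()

`re.search` tries every starting position until one works.
The match spans [0:3] → "'p'".

"'p'"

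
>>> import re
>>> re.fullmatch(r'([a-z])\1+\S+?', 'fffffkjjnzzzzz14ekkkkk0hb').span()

(0, 25)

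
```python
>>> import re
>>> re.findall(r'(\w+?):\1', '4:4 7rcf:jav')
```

After group 1 captures some text, `\1` only succeeds where that same text appears again.
`findall` collects group 1 from the one match (1 total).

['4']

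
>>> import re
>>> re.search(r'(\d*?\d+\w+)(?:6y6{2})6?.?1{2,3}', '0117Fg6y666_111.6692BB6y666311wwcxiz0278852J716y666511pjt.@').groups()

The match spans [0:15] → '0117Fg6y666_111'.
Captured: group 1 = '0117Fg'.

('0117Fg',)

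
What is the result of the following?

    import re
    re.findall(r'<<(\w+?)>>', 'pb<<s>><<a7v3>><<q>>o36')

Walking the string: at [2:7] match '<<s>>', group 1 = 's'; at [7:15] match '<<a7v3>>', group 1 = 'a7v3'; at [15:20] match '<<q>>', group 1 = 'q'.
One capturing group, so `findall` returns just the captured substring from each match — 3 in all.

['s', 'a7v3', 'q']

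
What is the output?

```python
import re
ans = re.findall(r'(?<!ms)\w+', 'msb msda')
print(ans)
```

['msb', 'msda']

The negative lookahead/lookbehind blocks any match where the forbidden context is present.
No capturing groups, so `findall` returns the 2 full match strings.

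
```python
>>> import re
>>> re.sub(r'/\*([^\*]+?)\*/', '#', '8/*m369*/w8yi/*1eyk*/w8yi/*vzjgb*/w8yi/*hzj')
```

'8#w8yi#w8yi#w8yi/*hzj'

Matches: at [1:9] → '/*m369*/'; at [13:21] → '/*1eyk*/'; at [25:34] → '/*vzjgb*/'.
`sub` substitutes '#' at each match site.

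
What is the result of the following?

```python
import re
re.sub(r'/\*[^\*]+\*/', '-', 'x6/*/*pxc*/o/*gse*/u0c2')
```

'x6/*-o-u0c2'

Matches: at [4:11] → '/*pxc*/'; at [12:19] → '/*gse*/'.
`sub` substitutes '-' at each match site.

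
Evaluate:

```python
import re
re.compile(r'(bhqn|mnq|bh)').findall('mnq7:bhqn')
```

['mnq', 'bhqn']

The regex engine tests alternatives in the order written; an earlier branch that matches wins even if a later one would match more.
One capturing group, so `findall` returns just the captured substring from each match — 2 in all.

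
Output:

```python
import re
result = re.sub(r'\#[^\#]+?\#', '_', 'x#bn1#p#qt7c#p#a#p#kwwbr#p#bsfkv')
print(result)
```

x_p_p_p_p#bsfkv

`sub` substitutes '_' at each match site.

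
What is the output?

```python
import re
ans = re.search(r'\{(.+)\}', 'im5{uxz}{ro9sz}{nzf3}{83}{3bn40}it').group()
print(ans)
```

{uxz}{ro9sz}{nzf3}{83}{3bn40}

`search` walks the string left to right and returns the first match it finds.
The match spans [3:32] → '{uxz}{ro9sz}{nzf3}{83}{3bn40}'.
Captured: group 1 = 'uxz}{ro9sz}{nzf3}{83}{3bn40'.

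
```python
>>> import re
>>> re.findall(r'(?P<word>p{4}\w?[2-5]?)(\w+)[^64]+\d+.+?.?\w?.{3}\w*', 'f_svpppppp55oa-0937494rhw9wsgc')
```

Pattern: exactly 4 of a literal 'p', then optionally a word character, then optionally a character in [2-5] (captured as 'word'); then one or more of a word character (captured); then one or more of any character except [64]; then one or more of a digit, then one or more of any character (lazy); then optionally any character, then optionally a word character; then exactly 3 of any character, then zero or more of a word character.
Matches: at [4:30] match 'pppppp55oa-0937494rhw9wsgc', groups = ('ppppp', 'p55oa').
2 groups means the one result is a tuple of 2 captured strings — 1 here.

[('ppppp', 'p55oa')]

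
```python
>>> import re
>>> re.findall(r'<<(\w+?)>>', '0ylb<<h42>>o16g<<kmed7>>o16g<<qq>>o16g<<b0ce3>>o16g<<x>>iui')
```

With a single group, `findall` returns only what that group captured — 5 items.

['h42', 'kmed7', 'qq', 'b0ce3', 'x']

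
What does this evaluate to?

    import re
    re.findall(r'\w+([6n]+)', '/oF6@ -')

['6']

This matches one or more of a word character; then one or more of one of [6n] (captured).
Walking the string: at [1:4] match 'oF6', group 1 = '6'.
One capturing group, so `findall` returns just the captured substring from the one match — 1 in all.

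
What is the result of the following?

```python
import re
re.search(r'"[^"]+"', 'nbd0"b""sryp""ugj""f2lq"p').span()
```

(4, 7)

The match spans [4:7] → '"b"'.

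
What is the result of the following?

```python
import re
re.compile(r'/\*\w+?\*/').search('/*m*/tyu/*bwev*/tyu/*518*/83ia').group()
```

'/*m*/'

`re.search` scans for the first position where the pattern succeeds.
The match spans [0:5] → '/*m*/'.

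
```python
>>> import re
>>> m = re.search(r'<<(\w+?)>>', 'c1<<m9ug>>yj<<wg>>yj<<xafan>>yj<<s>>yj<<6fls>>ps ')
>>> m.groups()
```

('m9ug',)

`search` walks the string left to right and returns the first match it finds.
The match spans [2:10] → '<<m9ug>>'.
Captured: group 1 = 'm9ug'.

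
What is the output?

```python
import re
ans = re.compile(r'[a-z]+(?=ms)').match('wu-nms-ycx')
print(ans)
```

None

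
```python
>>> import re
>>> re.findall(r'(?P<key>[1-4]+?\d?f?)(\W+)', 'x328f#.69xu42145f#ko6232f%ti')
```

Pattern: one or more of a character in [1-4] (lazy), then optionally a digit, then optionally a literal 'f' (captured as 'key'); then one or more of a non-word character (captured).
Scanning left to right: at [1:7] match '328f#.', groups = ('328f', '#.'); at [11:18] match '42145f#', groups = ('42145f', '#'); at [21:26] match '232f%', groups = ('232f', '%').
`findall` packs the 2 group values into a tuple for every match.

[('328f', '#.'), ('42145f', '#'), ('232f', '%')]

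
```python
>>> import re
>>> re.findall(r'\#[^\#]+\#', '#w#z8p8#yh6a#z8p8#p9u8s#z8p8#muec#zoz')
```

['#w#', '#yh6a#', '#p9u8s#', '#muec#']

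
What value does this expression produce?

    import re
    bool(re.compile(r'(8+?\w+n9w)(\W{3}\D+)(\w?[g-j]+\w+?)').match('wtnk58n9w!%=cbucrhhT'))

`re.match` only tries the pattern at the start of the string.
Here the pattern fails at index 0, so the call returns None, and `bool(None)` is False.

False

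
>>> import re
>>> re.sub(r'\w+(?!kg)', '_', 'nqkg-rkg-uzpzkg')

The negative lookahead/lookbehind blocks any match where the forbidden context is present.
Matches: at [0:4] → 'nqkg'; at [5:8] → 'rkg'; at [9:15] → 'uzpzkg'.
`sub` substitutes '_' at each match site.

'_-_-_'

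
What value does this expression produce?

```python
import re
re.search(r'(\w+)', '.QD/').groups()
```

The match spans [1:3] → 'QD'.
Captured: group 1 = 'QD'.

('QD',)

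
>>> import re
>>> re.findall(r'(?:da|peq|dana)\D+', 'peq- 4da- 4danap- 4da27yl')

['peq- ', 'da- ', 'danap- ']

Walking the string: at [0:5] → 'peq- '; at [6:10] → 'da- '; at [11:18] → 'danap- '.
`findall` yields the raw match text (3 of them) because the pattern has no groups.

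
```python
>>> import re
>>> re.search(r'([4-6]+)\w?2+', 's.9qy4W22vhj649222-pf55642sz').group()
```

'4W22'

Pattern: one or more of a character in [4-6] (captured); then optionally a word character, then one or more of the literal '2'.
The match spans [5:9] → '4W22'.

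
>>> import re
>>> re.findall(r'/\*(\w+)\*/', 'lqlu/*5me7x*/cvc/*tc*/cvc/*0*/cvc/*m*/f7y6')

['5me7x', 'tc', '0', 'm']

Scanning left to right: at [4:13] match '/*5me7x*/', group 1 = '5me7x'; at [16:22] match '/*tc*/', group 1 = 'tc'; at [25:30] match '/*0*/', group 1 = '0'; at [33:38] match '/*m*/', group 1 = 'm'.
With a single group, `findall` returns only what that group captured — 4 items.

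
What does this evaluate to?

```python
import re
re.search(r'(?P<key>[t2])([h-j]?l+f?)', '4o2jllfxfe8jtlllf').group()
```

'2jllf'

The pattern matches one of [t2] (captured as 'key'); then optionally a character in [h-j], then one or more of a literal 'l', then optionally the literal 'f' (captured).
`re.search` tries every starting position until one works.
The match spans [2:7] → '2jllf'.
Captured: group 1 = '2', group 2 = 'jllf'.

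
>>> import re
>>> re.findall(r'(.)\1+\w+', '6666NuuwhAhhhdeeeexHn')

A backreference is literal: `\1` must see the identical characters the first group matched.
One capturing group, so `findall` returns just the captured substring from the one match — 1 in all.

['6']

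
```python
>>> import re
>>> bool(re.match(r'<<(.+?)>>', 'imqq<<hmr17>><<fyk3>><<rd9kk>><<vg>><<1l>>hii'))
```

With `match`, the pattern is implicitly anchored at the beginning.
Here the pattern fails at index 0, so the call returns None, and `bool(None)` is False.

False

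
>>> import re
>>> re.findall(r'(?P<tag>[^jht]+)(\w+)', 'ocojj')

[('oco', 'jj')]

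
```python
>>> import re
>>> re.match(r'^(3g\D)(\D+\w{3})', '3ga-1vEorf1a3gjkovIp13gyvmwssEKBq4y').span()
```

(0, 7)

This matches anchored at the start of the string; then the literal '3g', then a non-digit (captured); then one or more of a non-digit, then exactly 3 of a word character (captured).
`re.match` only tries the pattern at the start of the string.
The match spans [0:7] → '3ga-1vE'.
Captured: group 1 = '3ga', group 2 = '-1vE'.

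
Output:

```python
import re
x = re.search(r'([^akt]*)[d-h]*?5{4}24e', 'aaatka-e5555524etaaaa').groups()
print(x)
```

('-e5',)

The pattern matches zero or more of any character except [akt] (captured); then zero or more of a character in [d-h] (lazy), then exactly 4 of a literal '5', then the literal '24e'.
Unlike `match`, `search` isn't anchored — it looks for the pattern anywhere in the string.
The match spans [6:16] → '-e5555524e'.
Captured: group 1 = '-e5'.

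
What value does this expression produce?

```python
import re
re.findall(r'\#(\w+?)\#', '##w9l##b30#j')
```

['w9l', 'b30']

One capturing group, so `findall` returns just the captured substring from each match — 2 in all.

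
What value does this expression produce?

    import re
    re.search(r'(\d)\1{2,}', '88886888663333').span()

`\1` is not a pattern — it's the concrete string captured by group 1, re-applied verbatim.
`re.search` tries every starting position until one works.
The match spans [0:4] → '8888'.
Captured: group 1 = '8'.

(0, 4)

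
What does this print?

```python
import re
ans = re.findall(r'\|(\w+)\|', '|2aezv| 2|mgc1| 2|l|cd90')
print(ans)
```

['2aezv', 'mgc1', 'l']

Scanning left to right: at [0:7] match '|2aezv|', group 1 = '2aezv'; at [9:15] match '|mgc1|', group 1 = 'mgc1'; at [17:20] match '|l|', group 1 = 'l'.
One capturing group, so `findall` returns just the captured substring from each match — 3 in all.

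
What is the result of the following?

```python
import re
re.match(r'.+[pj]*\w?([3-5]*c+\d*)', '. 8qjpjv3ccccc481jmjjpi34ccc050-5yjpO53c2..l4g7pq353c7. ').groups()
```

('c7',)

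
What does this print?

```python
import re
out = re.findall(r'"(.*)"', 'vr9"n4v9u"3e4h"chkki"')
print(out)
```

['n4v9u"3e4h"chkki']

Scanning left to right: at [3:21] match '"n4v9u"3e4h"chkki"', group 1 = 'n4v9u"3e4h"chkki'.
Because there's exactly one group, `findall` drops the full match and keeps group 1 from the one hit.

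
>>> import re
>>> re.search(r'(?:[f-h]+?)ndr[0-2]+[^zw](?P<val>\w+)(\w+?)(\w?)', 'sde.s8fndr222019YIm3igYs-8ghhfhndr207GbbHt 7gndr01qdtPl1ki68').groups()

This matches one or more of a character in [f-h] (lazy) (non-capturing group); then the literal 'ndr', then one or more of a character in [0-2], then any character except [zw]; then one or more of a word character (captured as 'val'); then one or more of a word character (lazy) (captured); then optionally a word character (captured).
Unlike `match`, `search` isn't anchored — it looks for the pattern anywhere in the string.
The match spans [6:24] → 'fndr222019YIm3igYs'.
Captured: group 1 = 'YIm3igY', group 2 = 's', group 3 = ''.

('YIm3igY', 's', '')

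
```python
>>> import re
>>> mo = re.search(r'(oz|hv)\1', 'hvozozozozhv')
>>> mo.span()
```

(2, 6)

`\1` has to match the exact text group 1 already captured.
The match spans [2:6] → 'ozoz'.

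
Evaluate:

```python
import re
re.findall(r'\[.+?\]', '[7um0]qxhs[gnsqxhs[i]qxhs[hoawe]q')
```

Because the quantifier is non-greedy, it stops expanding at the earliest point where the rest of the pattern can succeed.
Walking the string: at [0:6] → '[7um0]'; at [10:21] → '[gnsqxhs[i]'; at [25:32] → '[hoawe]'.
`findall` yields the raw match text (3 of them) because the pattern has no groups.

['[7um0]', '[gnsqxhs[i]', '[hoawe]']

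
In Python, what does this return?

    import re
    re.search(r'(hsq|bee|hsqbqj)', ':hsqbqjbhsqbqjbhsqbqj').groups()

Branches in `(...|...)` are attempted left-to-right; the first branch that allows the whole pattern to succeed is taken.
`re.search` scans for the first position where the pattern succeeds.
The match spans [1:4] → 'hsq'.
Captured: group 1 = 'hsq'.

('hsq',)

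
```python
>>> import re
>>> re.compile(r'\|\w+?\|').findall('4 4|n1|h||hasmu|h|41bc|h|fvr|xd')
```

Matches: at [3:7] → '|n1|'; at [9:16] → '|hasmu|'; at [17:23] → '|41bc|'; at [24:29] → '|fvr|'.
Since nothing is captured, `findall` lists the 4 matched substrings directly.

['|n1|', '|hasmu|', '|41bc|', '|fvr|']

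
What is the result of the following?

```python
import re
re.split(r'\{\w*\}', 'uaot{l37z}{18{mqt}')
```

['uaot', '{18', '']

Matches to split on: at [4:10] → '{l37z}'; at [13:18] → '{mqt}'.
The string is cut at each match, leaving 3 pieces.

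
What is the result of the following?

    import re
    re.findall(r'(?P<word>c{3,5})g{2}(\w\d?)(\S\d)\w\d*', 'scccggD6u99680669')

[('ccc', 'D6', 'u9')]

This matches 3 to 5 of a literal 'c' (captured as 'word'); then exactly 2 of a literal 'g'; then a word character, then optionally a digit (captured); then a non-whitespace character, then a digit (captured); then a word character, then zero or more of a digit.
Matches: at [1:17] match 'cccggD6u99680669', groups = ('ccc', 'D6', 'u9').
3 groups means the one result is a tuple of 3 captured strings — 1 here.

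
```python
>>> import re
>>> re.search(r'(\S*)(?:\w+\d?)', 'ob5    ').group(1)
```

Pattern: zero or more of a non-whitespace character (captured); then one or more of a word character, then optionally a digit (non-capturing group).
`search` walks the string left to right and returns the first match it finds.
The match spans [0:3] → 'ob5'.
Captured: group 1 = 'ob'.

'ob'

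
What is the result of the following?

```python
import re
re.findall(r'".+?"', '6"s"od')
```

['"s"']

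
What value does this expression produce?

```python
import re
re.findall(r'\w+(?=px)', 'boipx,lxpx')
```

The `(?=…)`/`(?<=…)` assertion just peeks at neighbouring text; it doesn't advance the match position.
Scanning left to right: at [0:3] → 'boi'; at [6:8] → 'lx'.
`findall` yields the raw match text (2 of them) because the pattern has no groups.

['boi', 'lx']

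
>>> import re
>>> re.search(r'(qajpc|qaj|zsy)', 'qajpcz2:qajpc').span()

Alternation tries branches left to right and keeps the first one that lets the overall match succeed at that position.
Unlike `match`, `search` isn't anchored — it looks for the pattern anywhere in the string.
The match spans [0:5] → 'qajpc'.
Captured: group 1 = 'qajpc'.

(0, 5)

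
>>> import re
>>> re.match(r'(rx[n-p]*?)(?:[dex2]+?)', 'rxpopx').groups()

The match spans [0:6] → 'rxpopx'.
Captured: group 1 = 'rxpop'.

('rxpop',)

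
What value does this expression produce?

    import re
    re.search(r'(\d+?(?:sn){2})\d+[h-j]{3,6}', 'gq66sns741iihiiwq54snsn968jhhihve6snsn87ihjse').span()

The pattern matches one or more of a digit (lazy), then the literal 'sn' repeated 2 times (captured); then one or more of a digit, then 3 to 6 of a character in [h-j].
The match spans [17:31] → '54snsn968jhhih'.

(17, 31)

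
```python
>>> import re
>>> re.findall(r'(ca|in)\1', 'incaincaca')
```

['ca']

The backreference `\1` re-matches whatever the first group consumed, character for character.
With a single group, `findall` returns only what that group captured — 1 item.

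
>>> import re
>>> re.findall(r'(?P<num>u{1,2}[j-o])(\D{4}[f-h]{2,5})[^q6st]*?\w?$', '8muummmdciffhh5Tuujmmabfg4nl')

The pattern matches 1 to 2 of the literal 'u', then a character in [j-o] (captured as 'num'); then exactly 4 of a non-digit, then 2 to 5 of a character in [f-h] (captured); then zero or more of any character except [q6st] (lazy), then optionally a word character; then anchored at the end.
Multiple groups make `findall` return tuples — one 2-tuple for the one match.

[('uuj', 'mmabfg')]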